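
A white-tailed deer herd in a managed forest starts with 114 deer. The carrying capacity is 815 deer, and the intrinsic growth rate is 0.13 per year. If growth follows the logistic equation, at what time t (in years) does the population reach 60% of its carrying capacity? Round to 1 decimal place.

17.1 years

A = (K − N₀)/N₀ = (815 − 114)/114 = 6.1491.
Solve 815/(1 + 6.1491·e^(−0.13t)) = 489: 1 + 6.1491·e^(−0.13t) = 1.6667, so e^(−0.13t) = 0.108417.
−0.13·t = ln(0.108417) = -2.2218, so t = 2.2218/0.13 = 17.091.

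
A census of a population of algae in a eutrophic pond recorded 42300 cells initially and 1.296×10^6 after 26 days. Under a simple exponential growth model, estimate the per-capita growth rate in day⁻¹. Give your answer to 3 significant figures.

From N(t) = N₀·e^(rt): e^(r·26) = 1.296×10^6/42300 = 30.638.
r·26 = ln(30.638) = 3.4223, so r = 3.4223/26 = 0.13163.

0.132 per day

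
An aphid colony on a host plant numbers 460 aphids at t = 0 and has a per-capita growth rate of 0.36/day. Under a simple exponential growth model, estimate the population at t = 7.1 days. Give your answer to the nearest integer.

5927 aphids

N(t) = N₀·e^(rt) = 460 × e^(0.36×7.1) = 460 × e^2.556.
e^2.556 ≈ 12.884, so N ≈ 460 × 12.884 = 5926.72.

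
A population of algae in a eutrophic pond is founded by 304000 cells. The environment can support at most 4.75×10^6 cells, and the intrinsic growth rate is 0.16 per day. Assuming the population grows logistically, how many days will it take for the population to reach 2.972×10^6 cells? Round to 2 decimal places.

A = (K − N₀)/N₀ = (4.75×10^6 − 304000)/304000 = 14.625.
Solve 4.75×10^6/(1 + 14.625·e^(−0.16t)) = 2.972×10^6: 1 + 14.625·e^(−0.16t) = 1.5983, so e^(−0.16t) = 0.040906.
−0.16·t = ln(0.040906) = -3.1965, so t = 3.1965/0.16 = 19.978.

19.98 days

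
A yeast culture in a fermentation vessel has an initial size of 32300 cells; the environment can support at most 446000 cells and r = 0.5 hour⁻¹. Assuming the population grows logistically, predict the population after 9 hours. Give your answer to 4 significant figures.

390400 cells

A = (K − N₀)/N₀ = (446000 − 32300)/32300 = 12.808.
N(t) = K/(1 + A·e^(−rt)) = 446000/(1 + 12.808×e^(−0.5×9)).
e^(−4.5) = 0.011109; denominator = 1 + 12.808×0.011109 = 1.1423.
N = 446000/1.1423 = 390446.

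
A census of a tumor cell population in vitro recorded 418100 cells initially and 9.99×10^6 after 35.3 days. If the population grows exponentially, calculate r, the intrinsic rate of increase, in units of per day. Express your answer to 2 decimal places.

From N(t) = N₀·e^(rt): e^(r·35.3) = 9.99×10^6/418100 = 23.894.
r·35.3 = ln(23.894) = 3.1736, so r = 3.1736/35.3 = 0.089904.

0.09 per day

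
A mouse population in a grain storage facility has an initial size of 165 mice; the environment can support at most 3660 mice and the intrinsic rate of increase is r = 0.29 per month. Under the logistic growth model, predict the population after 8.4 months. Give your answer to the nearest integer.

A = (K − N₀)/N₀ = (3660 − 165)/165 = 21.182.
N(t) = K/(1 + A·e^(−rt)) = 3660/(1 + 21.182×e^(−0.29×8.4)).
e^(−2.436) = 0.08751; denominator = 1 + 21.182×0.08751 = 2.8536.
N = 3660/2.8536 = 1282.58.

1283 mice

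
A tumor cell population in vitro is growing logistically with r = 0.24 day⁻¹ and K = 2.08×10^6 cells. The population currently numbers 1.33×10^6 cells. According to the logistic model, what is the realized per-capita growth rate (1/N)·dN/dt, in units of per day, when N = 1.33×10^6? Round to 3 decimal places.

0.087 per day

(1/N)·dN/dt = r(1 − N/K) = 0.24 × (1 − 1.33×10^6/2.08×10^6).
= 0.24 × 0.36058 = 0.086538.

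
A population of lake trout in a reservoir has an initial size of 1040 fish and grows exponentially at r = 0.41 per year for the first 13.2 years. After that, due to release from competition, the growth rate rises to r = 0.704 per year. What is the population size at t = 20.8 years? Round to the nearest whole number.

Phase 1: N(13.2) = 1040·e^(0.41×13.2) = 1040·e^5.412 = 233042.
Phase 2 runs for 20.8 − 13.2 = 7.6 years at r = 0.704.
N(20.8) = 233042·e^(0.704×7.6) = 233042·e^5.35 = 4.910031×10^7.

49100314 fish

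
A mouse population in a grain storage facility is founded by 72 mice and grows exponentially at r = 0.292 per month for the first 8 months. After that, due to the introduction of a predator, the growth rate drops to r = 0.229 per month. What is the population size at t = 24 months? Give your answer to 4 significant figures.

29050 mice

Phase 1: N(8) = 72·e^(0.292×8) = 72·e^2.336 = 744.465.
Phase 2 runs for 24 − 8 = 16 months at r = 0.229.
N(24) = 744.465·e^(0.229×16) = 744.465·e^3.664 = 29046.9.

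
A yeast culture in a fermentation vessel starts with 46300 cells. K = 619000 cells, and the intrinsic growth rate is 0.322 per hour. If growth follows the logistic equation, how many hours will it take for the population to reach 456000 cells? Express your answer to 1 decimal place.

11.0 hours

A = (K − N₀)/N₀ = (619000 − 46300)/46300 = 12.369.
Solve 619000/(1 + 12.369·e^(−0.322t)) = 456000: 1 + 12.369·e^(−0.322t) = 1.3575, so e^(−0.322t) = 0.0288986.
−0.322·t = ln(0.0288986) = -3.544, so t = 3.544/0.322 = 11.006.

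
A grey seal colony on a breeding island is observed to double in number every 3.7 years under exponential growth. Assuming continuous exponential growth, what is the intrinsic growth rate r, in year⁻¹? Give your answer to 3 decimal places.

r = ln(2)/t_d = 0.6931/3.7 = 0.18734.

0.187 per year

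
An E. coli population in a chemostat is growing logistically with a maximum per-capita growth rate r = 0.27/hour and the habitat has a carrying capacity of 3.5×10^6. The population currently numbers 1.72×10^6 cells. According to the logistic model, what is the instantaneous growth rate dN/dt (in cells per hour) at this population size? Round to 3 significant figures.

236000 cells per hour

dN/dt = rN(1 − N/K) = 0.27 × 1.72×10^6 × (1 − 1.72×10^6/3.5×10^6).
1 − 1.72×10^6/3.5×10^6 = 0.50857; dN/dt = 0.27 × 1.72×10^6 × 0.50857 = 2.36181×10^5.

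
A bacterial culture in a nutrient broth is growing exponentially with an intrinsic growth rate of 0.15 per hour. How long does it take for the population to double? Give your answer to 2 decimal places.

4.62 hours

Doubling time t_d = ln(2)/r = 0.6931/0.15 = 4.621.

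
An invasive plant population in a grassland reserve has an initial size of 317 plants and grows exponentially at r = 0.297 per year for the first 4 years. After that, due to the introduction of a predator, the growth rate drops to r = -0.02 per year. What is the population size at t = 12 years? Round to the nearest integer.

886 plants

Phase 1: N(4) = 317·e^(0.297×4) = 317·e^1.188 = 1039.92.
Phase 2 runs for 12 − 4 = 8 years at r = -0.02.
N(12) = 1039.92·e^(-0.02×8) = 1039.92·e^-0.16 = 886.164.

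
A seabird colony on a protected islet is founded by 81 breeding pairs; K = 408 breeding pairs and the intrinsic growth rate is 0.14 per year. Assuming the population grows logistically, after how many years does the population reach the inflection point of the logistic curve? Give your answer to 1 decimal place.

10.0 years

Logistic growth is fastest at N = K/2 = 204.
A = (K − N₀)/N₀ = 4.037. Set K/(1 + A·e^(−rt)) = K/2 → A·e^(−rt) = 1.
e^(−0.14t) = 1/4.037 = 0.247706, so t = ln(4.037)/0.14 = 1.3955/0.14 = 9.9679.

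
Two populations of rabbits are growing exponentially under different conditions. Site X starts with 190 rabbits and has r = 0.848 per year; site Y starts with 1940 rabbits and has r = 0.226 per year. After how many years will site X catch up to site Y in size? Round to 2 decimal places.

3.74 years

Set 190·e^(0.848t) = 1940·e^(0.226t).
e^((0.848 − 0.226)t) = 1940/190 → e^(0.622·t) = 10.211.
0.622·t = ln(10.211) = 2.3234, so t = 2.3234/0.622 = 3.7354.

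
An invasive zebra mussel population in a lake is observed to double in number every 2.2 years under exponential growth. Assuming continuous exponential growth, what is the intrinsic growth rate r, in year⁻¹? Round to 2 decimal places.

0.32 per year

r = ln(2)/t_d = 0.6931/2.2 = 0.31507.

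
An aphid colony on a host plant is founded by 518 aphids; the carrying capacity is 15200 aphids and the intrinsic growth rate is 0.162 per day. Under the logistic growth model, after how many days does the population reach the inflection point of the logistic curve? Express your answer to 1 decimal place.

Logistic growth is fastest at N = K/2 = 7600.
A = (K − N₀)/N₀ = 28.344. Set K/(1 + A·e^(−rt)) = K/2 → A·e^(−rt) = 1.
e^(−0.162t) = 1/28.344 = 0.0352813, so t = ln(28.344)/0.162 = 3.3444/0.162 = 20.644.

20.6 days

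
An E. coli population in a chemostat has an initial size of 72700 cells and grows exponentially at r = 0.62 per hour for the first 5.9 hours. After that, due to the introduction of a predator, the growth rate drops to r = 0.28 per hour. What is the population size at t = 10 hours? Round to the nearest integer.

Phase 1: N(5.9) = 72700·e^(0.62×5.9) = 72700·e^3.658 = 2.819575×10^6.
Phase 2 runs for 10 − 5.9 = 4.1 hours at r = 0.28.
N(10) = 2.819575×10^6·e^(0.28×4.1) = 2.819575×10^6·e^1.148 = 8.88697×10^6.

8886970 cells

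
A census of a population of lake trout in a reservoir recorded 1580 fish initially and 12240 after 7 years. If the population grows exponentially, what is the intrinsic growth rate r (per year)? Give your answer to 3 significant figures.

0.292 per year

From N(t) = N₀·e^(rt): e^(r·7) = 12240/1580 = 7.7468.
r·7 = ln(7.7468) = 2.0473, so r = 2.0473/7 = 0.29247.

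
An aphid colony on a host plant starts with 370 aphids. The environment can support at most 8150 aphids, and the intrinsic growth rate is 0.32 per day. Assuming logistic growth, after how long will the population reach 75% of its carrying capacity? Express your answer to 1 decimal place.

13.0 days

A = (K − N₀)/N₀ = (8150 − 370)/370 = 21.027.
Solve 8150/(1 + 21.027·e^(−0.32t)) = 6112.5: 1 + 21.027·e^(−0.32t) = 1.3333, so e^(−0.32t) = 0.0158526.
−0.32·t = ln(0.0158526) = -4.1444, so t = 4.1444/0.32 = 12.951.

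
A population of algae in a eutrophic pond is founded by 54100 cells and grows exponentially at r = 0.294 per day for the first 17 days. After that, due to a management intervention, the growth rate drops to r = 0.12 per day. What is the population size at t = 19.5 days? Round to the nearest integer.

10816567 cells

Phase 1: N(17) = 54100·e^(0.294×17) = 54100·e^4.998 = 8.01311×10^6.
Phase 2 runs for 19.5 − 17 = 2.5 days at r = 0.12.
N(19.5) = 8.01311×10^6·e^(0.12×2.5) = 8.01311×10^6·e^0.3 = 1.081657×10^7.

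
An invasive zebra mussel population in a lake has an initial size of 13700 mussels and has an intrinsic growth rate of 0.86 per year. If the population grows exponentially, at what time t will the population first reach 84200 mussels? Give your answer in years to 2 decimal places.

Set N₀·e^(rt) = 84200: e^(0.86·t) = 84200/13700 = 6.146.
0.86·t = ln(6.146) = 1.8158, so t = 1.8158/0.86 = 2.1114.

2.11 years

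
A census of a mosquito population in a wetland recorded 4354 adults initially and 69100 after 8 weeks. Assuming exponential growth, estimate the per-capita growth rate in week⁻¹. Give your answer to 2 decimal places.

From N(t) = N₀·e^(rt): e^(r·8) = 69100/4354 = 15.87.
r·8 = ln(15.87) = 2.7645, so r = 2.7645/8 = 0.34556.

0.35 per week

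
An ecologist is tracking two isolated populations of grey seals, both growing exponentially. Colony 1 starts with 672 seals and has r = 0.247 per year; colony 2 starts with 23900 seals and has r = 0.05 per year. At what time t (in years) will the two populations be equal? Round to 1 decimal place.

18.1 years

Set 672·e^(0.247t) = 23900·e^(0.05t).
e^((0.247 − 0.05)t) = 23900/672 → e^(0.197·t) = 35.565.
0.197·t = ln(35.565) = 3.5714, so t = 3.5714/0.197 = 18.129.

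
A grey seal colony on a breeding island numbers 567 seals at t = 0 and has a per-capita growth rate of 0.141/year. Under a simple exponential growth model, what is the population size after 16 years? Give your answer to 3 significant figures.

5410 seals

N(t) = N₀·e^(rt) = 567 × e^(0.141×16) = 567 × e^2.256.
e^2.256 ≈ 9.5448, so N ≈ 567 × 9.5448 = 5411.92.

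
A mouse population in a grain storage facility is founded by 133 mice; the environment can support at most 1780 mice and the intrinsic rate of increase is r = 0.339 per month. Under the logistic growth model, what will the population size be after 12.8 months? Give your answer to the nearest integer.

1532 mice

A = (K − N₀)/N₀ = (1780 − 133)/133 = 12.383.
N(t) = K/(1 + A·e^(−rt)) = 1780/(1 + 12.383×e^(−0.339×12.8)).
e^(−4.339) = 0.013047; denominator = 1 + 12.383×0.013047 = 1.1616.
N = 1780/1.1616 = 1532.41.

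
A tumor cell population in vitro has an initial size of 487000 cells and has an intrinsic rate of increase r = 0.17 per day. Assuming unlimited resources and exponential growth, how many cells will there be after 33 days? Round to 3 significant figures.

133000000 cells

N(t) = N₀·e^(rt) = 487000 × e^(0.17×33) = 487000 × e^5.61.
e^5.61 ≈ 273.14, so N ≈ 487000 × 273.14 = 1.330212×10^8.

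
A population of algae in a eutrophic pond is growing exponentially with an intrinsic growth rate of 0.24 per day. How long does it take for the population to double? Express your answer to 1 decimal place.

Doubling time t_d = ln(2)/r = 0.6931/0.24 = 2.8881.

2.9 days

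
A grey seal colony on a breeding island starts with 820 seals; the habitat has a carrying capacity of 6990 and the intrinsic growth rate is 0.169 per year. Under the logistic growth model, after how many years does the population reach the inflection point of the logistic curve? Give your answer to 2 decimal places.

Logistic growth is fastest at N = K/2 = 3495.
A = (K − N₀)/N₀ = 7.5244. Set K/(1 + A·e^(−rt)) = K/2 → A·e^(−rt) = 1.
e^(−0.169t) = 1/7.5244 = 0.132901, so t = ln(7.5244)/0.169 = 2.0181/0.169 = 11.942.

11.94 years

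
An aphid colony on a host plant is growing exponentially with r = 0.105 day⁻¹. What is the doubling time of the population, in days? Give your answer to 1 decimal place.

6.6 days

Doubling time t_d = ln(2)/r = 0.6931/0.105 = 6.6014.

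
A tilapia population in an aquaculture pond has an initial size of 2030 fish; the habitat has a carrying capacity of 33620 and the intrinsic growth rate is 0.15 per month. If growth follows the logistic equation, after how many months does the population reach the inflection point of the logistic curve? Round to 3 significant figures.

18.3 months

Logistic growth is fastest at N = K/2 = 16810.
A = (K − N₀)/N₀ = 15.562. Set K/(1 + A·e^(−rt)) = K/2 → A·e^(−rt) = 1.
e^(−0.15t) = 1/15.562 = 0.0642608, so t = ln(15.562)/0.15 = 2.7448/0.15 = 18.299.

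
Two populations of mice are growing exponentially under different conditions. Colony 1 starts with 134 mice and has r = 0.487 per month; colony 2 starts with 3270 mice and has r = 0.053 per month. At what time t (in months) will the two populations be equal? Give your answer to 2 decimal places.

Set 134·e^(0.487t) = 3270·e^(0.053t).
e^((0.487 − 0.053)t) = 3270/134 → e^(0.434·t) = 24.403.
0.434·t = ln(24.403) = 3.1947, so t = 3.1947/0.434 = 7.3611.

7.36 months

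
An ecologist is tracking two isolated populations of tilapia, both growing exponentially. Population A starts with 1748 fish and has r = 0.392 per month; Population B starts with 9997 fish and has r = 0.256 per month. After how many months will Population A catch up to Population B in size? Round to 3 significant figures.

12.8 months

Set 1748·e^(0.392t) = 9997·e^(0.256t).
e^((0.392 − 0.256)t) = 9997/1748 → e^(0.136·t) = 5.7191.
0.136·t = ln(5.7191) = 1.7438, so t = 1.7438/0.136 = 12.822.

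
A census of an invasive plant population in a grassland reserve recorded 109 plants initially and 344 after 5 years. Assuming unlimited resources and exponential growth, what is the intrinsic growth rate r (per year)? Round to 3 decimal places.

From N(t) = N₀·e^(rt): e^(r·5) = 344/109 = 3.156.
r·5 = ln(3.156) = 1.1493, so r = 1.1493/5 = 0.22986.

0.230 per year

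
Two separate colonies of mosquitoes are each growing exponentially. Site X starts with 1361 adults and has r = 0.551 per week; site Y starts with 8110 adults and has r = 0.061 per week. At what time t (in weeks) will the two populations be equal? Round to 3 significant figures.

3.64 weeks

Set 1361·e^(0.551t) = 8110·e^(0.061t).
e^((0.551 − 0.061)t) = 8110/1361 → e^(0.49·t) = 5.9589.
0.49·t = ln(5.9589) = 1.7849, so t = 1.7849/0.49 = 3.6426.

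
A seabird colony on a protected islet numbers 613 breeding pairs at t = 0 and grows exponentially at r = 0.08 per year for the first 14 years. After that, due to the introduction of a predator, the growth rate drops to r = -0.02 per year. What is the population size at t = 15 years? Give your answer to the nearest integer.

1842 breeding pairs

Phase 1: N(14) = 613·e^(0.08×14) = 613·e^1.12 = 1878.76.
Phase 2 runs for 15 − 14 = 1 years at r = -0.02.
N(15) = 1878.76·e^(-0.02×1) = 1878.76·e^-0.02 = 1841.55.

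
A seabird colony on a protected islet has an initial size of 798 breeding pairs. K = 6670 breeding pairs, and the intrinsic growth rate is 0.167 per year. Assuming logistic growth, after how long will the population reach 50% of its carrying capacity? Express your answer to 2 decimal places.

A = (K − N₀)/N₀ = (6670 − 798)/798 = 7.3584.
Solve 6670/(1 + 7.3584·e^(−0.167t)) = 3335: 1 + 7.3584·e^(−0.167t) = 2, so e^(−0.167t) = 0.135899.
−0.167·t = ln(0.135899) = -1.9958, so t = 1.9958/0.167 = 11.951.

11.95 years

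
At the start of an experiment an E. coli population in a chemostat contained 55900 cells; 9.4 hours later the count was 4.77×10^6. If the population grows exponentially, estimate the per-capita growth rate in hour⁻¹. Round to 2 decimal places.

0.47 per hour

From N(t) = N₀·e^(rt): e^(r·9.4) = 4.77×10^6/55900 = 85.331.
r·9.4 = ln(85.331) = 4.4465, so r = 4.4465/9.4 = 0.47304.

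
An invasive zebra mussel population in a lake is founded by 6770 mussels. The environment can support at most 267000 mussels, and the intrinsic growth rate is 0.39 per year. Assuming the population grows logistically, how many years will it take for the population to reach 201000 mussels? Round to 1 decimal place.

A = (K − N₀)/N₀ = (267000 − 6770)/6770 = 38.439.
Solve 267000/(1 + 38.439·e^(−0.39t)) = 201000: 1 + 38.439·e^(−0.39t) = 1.3284, so e^(−0.39t) = 0.00854239.
−0.39·t = ln(0.00854239) = -4.7627, so t = 4.7627/0.39 = 12.212.

12.2 years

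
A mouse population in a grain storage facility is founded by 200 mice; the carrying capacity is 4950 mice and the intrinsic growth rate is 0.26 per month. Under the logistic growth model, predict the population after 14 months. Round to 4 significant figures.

3049 mice

A = (K − N₀)/N₀ = (4950 − 200)/200 = 23.75.
N(t) = K/(1 + A·e^(−rt)) = 4950/(1 + 23.75×e^(−0.26×14)).
e^(−3.64) = 0.026252; denominator = 1 + 23.75×0.026252 = 1.6235.
N = 4950/1.6235 = 3048.98.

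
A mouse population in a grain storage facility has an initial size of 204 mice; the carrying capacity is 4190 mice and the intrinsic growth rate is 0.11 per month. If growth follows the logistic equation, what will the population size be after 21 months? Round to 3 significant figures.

A = (K − N₀)/N₀ = (4190 − 204)/204 = 19.539.
N(t) = K/(1 + A·e^(−rt)) = 4190/(1 + 19.539×e^(−0.11×21)).
e^(−2.31) = 0.099261; denominator = 1 + 19.539×0.099261 = 2.9395.
N = 4190/2.9395 = 1425.42.

1430 mice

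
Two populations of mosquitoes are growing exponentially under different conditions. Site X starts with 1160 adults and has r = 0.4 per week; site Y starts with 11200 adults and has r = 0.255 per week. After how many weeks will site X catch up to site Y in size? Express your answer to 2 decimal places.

15.64 weeks

Set 1160·e^(0.4t) = 11200·e^(0.255t).
e^((0.4 − 0.255)t) = 11200/1160 → e^(0.145·t) = 9.6552.
0.145·t = ln(9.6552) = 2.2675, so t = 2.2675/0.145 = 15.638.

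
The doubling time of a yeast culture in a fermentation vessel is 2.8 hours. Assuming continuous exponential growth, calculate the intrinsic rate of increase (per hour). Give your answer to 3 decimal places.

0.248 per hour

r = ln(2)/t_d = 0.6931/2.8 = 0.24755.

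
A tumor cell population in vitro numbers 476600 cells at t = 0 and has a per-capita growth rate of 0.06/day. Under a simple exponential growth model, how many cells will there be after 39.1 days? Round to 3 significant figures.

N(t) = N₀·e^(rt) = 476600 × e^(0.06×39.1) = 476600 × e^2.346.
e^2.346 ≈ 10.444, so N ≈ 476600 × 10.444 = 4.977473×10^6.

4980000 cells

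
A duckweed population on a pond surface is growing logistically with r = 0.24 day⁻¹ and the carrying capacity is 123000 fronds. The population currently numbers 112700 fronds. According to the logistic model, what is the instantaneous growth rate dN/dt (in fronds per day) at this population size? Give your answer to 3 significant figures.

dN/dt = rN(1 − N/K) = 0.24 × 112700 × (1 − 112700/123000).
1 − 112700/123000 = 0.08374; dN/dt = 0.24 × 112700 × 0.08374 = 2265.

2260 fronds per day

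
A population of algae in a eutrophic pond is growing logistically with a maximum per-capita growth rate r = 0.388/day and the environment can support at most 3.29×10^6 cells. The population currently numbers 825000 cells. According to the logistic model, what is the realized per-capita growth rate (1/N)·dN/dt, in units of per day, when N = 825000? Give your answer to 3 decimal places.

(1/N)·dN/dt = r(1 − N/K) = 0.388 × (1 − 825000/3.29×10^6).
= 0.388 × 0.74924 = 0.29071.

0.291 per day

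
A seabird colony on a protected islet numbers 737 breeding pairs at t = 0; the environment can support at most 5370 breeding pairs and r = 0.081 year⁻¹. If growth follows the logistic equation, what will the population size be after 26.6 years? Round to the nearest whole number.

A = (K − N₀)/N₀ = (5370 − 737)/737 = 6.2863.
N(t) = K/(1 + A·e^(−rt)) = 5370/(1 + 6.2863×e^(−0.081×26.6)).
e^(−2.155) = 0.11595; denominator = 1 + 6.2863×0.11595 = 1.7289.
N = 5370/1.7289 = 3106.03.

3106 breeding pairs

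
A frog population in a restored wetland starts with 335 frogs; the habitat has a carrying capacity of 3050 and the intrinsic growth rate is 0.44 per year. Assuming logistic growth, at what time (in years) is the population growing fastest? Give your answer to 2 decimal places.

Logistic growth is fastest at N = K/2 = 1525.
A = (K − N₀)/N₀ = 8.1045. Set K/(1 + A·e^(−rt)) = K/2 → A·e^(−rt) = 1.
e^(−0.44t) = 1/8.1045 = 0.123389, so t = ln(8.1045)/0.44 = 2.0924/0.44 = 4.7555.

4.76 years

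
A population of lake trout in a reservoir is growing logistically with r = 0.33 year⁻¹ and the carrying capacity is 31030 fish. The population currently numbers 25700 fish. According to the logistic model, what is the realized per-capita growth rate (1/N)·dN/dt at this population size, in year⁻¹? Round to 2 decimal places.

0.06 per year

(1/N)·dN/dt = r(1 − N/K) = 0.33 × (1 − 25700/31030).
= 0.33 × 0.17177 = 0.056684.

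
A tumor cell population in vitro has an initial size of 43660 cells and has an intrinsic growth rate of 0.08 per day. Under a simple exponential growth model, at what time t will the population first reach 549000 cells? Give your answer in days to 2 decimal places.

31.65 days

Set N₀·e^(rt) = 549000: e^(0.08·t) = 549000/43660 = 12.574.
0.08·t = ln(12.574) = 2.5317, so t = 2.5317/0.08 = 31.646.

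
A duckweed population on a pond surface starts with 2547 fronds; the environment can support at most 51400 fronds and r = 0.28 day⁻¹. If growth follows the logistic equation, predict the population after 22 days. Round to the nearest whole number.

49399 fronds

A = (K − N₀)/N₀ = (51400 − 2547)/2547 = 19.181.
N(t) = K/(1 + A·e^(−rt)) = 51400/(1 + 19.181×e^(−0.28×22)).
e^(−6.16) = 0.0021123; denominator = 1 + 19.181×0.0021123 = 1.0405.
N = 51400/1.0405 = 49398.6.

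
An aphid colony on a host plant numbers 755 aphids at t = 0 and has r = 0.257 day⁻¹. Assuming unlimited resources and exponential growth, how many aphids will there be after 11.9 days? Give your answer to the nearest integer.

N(t) = N₀·e^(rt) = 755 × e^(0.257×11.9) = 755 × e^3.058.
e^3.058 ≈ 21.291, so N ≈ 755 × 21.291 = 16075.

16075 aphids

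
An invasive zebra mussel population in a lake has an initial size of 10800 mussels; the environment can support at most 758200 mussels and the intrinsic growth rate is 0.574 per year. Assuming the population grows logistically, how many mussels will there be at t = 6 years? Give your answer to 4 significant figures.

236200 mussels

A = (K − N₀)/N₀ = (758200 − 10800)/10800 = 69.204.
N(t) = K/(1 + A·e^(−rt)) = 758200/(1 + 69.204×e^(−0.574×6)).
e^(−3.444) = 0.031937; denominator = 1 + 69.204×0.031937 = 3.2101.
N = 758200/3.2101 = 236189.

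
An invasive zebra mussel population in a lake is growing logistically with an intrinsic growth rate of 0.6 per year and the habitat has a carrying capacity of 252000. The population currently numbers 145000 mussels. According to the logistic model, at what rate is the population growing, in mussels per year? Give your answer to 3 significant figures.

36900 mussels per year

dN/dt = rN(1 − N/K) = 0.6 × 145000 × (1 − 145000/252000).
1 − 145000/252000 = 0.4246; dN/dt = 0.6 × 145000 × 0.4246 = 36940.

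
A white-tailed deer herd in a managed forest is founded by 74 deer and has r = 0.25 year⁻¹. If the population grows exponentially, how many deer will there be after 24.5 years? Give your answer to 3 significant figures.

N(t) = N₀·e^(rt) = 74 × e^(0.25×24.5) = 74 × e^6.125.
e^6.125 ≈ 457.14, so N ≈ 74 × 457.14 = 33828.7.

33800 deer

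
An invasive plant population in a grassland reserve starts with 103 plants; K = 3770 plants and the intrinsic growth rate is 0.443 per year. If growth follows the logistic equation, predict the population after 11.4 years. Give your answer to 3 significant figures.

A = (K − N₀)/N₀ = (3770 − 103)/103 = 35.602.
N(t) = K/(1 + A·e^(−rt)) = 3770/(1 + 35.602×e^(−0.443×11.4)).
e^(−5.05) = 0.0064081; denominator = 1 + 35.602×0.0064081 = 1.2281.
N = 3770/1.2281 = 3069.68.

3070 plants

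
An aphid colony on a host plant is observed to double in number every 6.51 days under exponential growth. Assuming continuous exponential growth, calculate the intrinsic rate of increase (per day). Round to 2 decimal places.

0.11 per day

r = ln(2)/t_d = 0.6931/6.51 = 0.10647.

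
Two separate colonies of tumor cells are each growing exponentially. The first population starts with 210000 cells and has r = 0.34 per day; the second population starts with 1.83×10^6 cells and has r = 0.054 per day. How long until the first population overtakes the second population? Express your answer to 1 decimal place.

Set 210000·e^(0.34t) = 1.83×10^6·e^(0.054t).
e^((0.34 − 0.054)t) = 1.83×10^6/210000 → e^(0.286·t) = 8.7143.
0.286·t = ln(8.7143) = 2.165, so t = 2.165/0.286 = 7.5698.

7.6 days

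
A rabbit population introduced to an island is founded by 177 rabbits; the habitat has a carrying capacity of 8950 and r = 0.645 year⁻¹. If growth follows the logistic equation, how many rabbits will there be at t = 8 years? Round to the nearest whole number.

6967 rabbits

A = (K − N₀)/N₀ = (8950 − 177)/177 = 49.565.
N(t) = K/(1 + A·e^(−rt)) = 8950/(1 + 49.565×e^(−0.645×8)).
e^(−5.16) = 0.0057417; denominator = 1 + 49.565×0.0057417 = 1.2846.
N = 8950/1.2846 = 6967.22.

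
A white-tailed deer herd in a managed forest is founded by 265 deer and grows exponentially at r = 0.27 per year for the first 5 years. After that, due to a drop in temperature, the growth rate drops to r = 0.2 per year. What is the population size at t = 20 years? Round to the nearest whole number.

Phase 1: N(5) = 265·e^(0.27×5) = 265·e^1.35 = 1022.22.
Phase 2 runs for 20 − 5 = 15 years at r = 0.2.
N(20) = 1022.22·e^(0.2×15) = 1022.22·e^3 = 20531.8.

20532 deer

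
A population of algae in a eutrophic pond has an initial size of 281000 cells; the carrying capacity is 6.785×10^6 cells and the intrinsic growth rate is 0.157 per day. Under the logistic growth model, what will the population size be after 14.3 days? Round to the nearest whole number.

A = (K − N₀)/N₀ = (6.785×10^6 − 281000)/281000 = 23.146.
N(t) = K/(1 + A·e^(−rt)) = 6.785×10^6/(1 + 23.146×e^(−0.157×14.3)).
e^(−2.245) = 0.10592; denominator = 1 + 23.146×0.10592 = 3.4515.
N = 6.785×10^6/3.4515 = 1.965787×10^6.

1965787 cells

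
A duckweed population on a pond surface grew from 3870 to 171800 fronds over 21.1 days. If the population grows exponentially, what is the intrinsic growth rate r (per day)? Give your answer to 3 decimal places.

From N(t) = N₀·e^(rt): e^(r·21.1) = 171800/3870 = 44.393.
r·21.1 = ln(44.393) = 3.7931, so r = 3.7931/21.1 = 0.17977.

0.180 per day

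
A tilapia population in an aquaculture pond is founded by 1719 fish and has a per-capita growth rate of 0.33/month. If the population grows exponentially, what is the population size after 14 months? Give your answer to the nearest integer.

N(t) = N₀·e^(rt) = 1719 × e^(0.33×14) = 1719 × e^4.62.
e^4.62 ≈ 101.49, so N ≈ 1719 × 101.49 = 174468.

174468 fish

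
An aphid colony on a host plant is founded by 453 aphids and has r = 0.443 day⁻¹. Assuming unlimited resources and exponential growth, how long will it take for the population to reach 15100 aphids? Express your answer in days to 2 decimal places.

7.92 days

Set N₀·e^(rt) = 15100: e^(0.443·t) = 15100/453 = 33.333.
0.443·t = ln(33.333) = 3.5066, so t = 3.5066/0.443 = 7.9155.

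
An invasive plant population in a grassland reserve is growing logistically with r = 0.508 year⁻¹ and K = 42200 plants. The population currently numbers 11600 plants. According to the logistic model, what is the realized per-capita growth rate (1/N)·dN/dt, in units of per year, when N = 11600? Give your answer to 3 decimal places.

0.368 per year

(1/N)·dN/dt = r(1 − N/K) = 0.508 × (1 − 11600/42200).
= 0.508 × 0.72512 = 0.36836.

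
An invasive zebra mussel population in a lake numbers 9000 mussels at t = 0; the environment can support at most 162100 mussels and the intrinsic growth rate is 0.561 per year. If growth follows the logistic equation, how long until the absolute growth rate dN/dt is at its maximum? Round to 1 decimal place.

5.1 years

Logistic growth is fastest at N = K/2 = 81050.
A = (K − N₀)/N₀ = 17.011. Set K/(1 + A·e^(−rt)) = K/2 → A·e^(−rt) = 1.
e^(−0.561t) = 1/17.011 = 0.0587851, so t = ln(17.011)/0.561 = 2.8339/0.561 = 5.0515.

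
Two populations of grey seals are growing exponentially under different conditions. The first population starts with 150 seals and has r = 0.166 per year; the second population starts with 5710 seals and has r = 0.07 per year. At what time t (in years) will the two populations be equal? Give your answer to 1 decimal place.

Set 150·e^(0.166t) = 5710·e^(0.07t).
e^((0.166 − 0.07)t) = 5710/150 → e^(0.096·t) = 38.067.
0.096·t = ln(38.067) = 3.6393, so t = 3.6393/0.096 = 37.91.

37.9 years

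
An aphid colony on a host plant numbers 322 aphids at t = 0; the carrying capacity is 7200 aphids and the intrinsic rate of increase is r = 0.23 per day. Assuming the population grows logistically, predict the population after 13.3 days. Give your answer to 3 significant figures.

3600 aphids

A = (K − N₀)/N₀ = (7200 − 322)/322 = 21.36.
N(t) = K/(1 + A·e^(−rt)) = 7200/(1 + 21.36×e^(−0.23×13.3)).
e^(−3.059) = 0.046935; denominator = 1 + 21.36×0.046935 = 2.0025.
N = 7200/2.0025 = 3595.44.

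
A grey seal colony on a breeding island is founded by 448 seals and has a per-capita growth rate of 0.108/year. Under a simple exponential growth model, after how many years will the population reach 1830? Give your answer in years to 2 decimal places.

Set N₀·e^(rt) = 1830: e^(0.108·t) = 1830/448 = 4.0848.
0.108·t = ln(4.0848) = 1.4073, so t = 1.4073/0.108 = 13.03.

13.03 years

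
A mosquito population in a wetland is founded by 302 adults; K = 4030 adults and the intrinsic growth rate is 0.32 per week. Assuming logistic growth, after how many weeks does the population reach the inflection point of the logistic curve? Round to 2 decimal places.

Logistic growth is fastest at N = K/2 = 2015.
A = (K − N₀)/N₀ = 12.344. Set K/(1 + A·e^(−rt)) = K/2 → A·e^(−rt) = 1.
e^(−0.32t) = 1/12.344 = 0.0810086, so t = ln(12.344)/0.32 = 2.5132/0.32 = 7.8538.

7.85 weeks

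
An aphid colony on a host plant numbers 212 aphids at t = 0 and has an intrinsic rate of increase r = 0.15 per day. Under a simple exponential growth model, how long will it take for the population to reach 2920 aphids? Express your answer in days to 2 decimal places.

Set N₀·e^(rt) = 2920: e^(0.15·t) = 2920/212 = 13.774.
0.15·t = ln(13.774) = 2.6228, so t = 2.6228/0.15 = 17.485.

17.49 days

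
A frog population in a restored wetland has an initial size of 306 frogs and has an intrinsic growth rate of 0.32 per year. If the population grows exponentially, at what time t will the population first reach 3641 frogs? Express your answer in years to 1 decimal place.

7.7 years

Set N₀·e^(rt) = 3641: e^(0.32·t) = 3641/306 = 11.899.
0.32·t = ln(11.899) = 2.4764, so t = 2.4764/0.32 = 7.7388.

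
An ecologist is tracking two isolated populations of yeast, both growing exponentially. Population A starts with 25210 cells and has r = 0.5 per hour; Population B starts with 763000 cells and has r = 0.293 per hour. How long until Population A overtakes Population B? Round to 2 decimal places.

16.47 hours

Set 25210·e^(0.5t) = 763000·e^(0.293t).
e^((0.5 − 0.293)t) = 763000/25210 → e^(0.207·t) = 30.266.
0.207·t = ln(30.266) = 3.41, so t = 3.41/0.207 = 16.474.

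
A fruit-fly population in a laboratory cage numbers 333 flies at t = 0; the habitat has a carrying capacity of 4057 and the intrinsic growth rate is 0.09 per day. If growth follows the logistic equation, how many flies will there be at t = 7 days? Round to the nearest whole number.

583 flies

A = (K − N₀)/N₀ = (4057 − 333)/333 = 11.183.
N(t) = K/(1 + A·e^(−rt)) = 4057/(1 + 11.183×e^(−0.09×7)).
e^(−0.63) = 0.53259; denominator = 1 + 11.183×0.53259 = 6.9561.
N = 4057/6.9561 = 583.231.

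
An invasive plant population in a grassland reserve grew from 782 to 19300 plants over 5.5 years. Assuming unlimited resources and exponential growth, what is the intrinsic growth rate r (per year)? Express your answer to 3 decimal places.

0.583 per year

From N(t) = N₀·e^(rt): e^(r·5.5) = 19300/782 = 24.68.
r·5.5 = ln(24.68) = 3.206, so r = 3.206/5.5 = 0.58291.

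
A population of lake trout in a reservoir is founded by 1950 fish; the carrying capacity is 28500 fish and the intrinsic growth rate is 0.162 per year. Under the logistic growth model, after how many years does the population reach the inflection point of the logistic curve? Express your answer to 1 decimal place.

16.1 years

Logistic growth is fastest at N = K/2 = 14250.
A = (K − N₀)/N₀ = 13.615. Set K/(1 + A·e^(−rt)) = K/2 → A·e^(−rt) = 1.
e^(−0.162t) = 1/13.615 = 0.0734463, so t = ln(13.615)/0.162 = 2.6112/0.162 = 16.119.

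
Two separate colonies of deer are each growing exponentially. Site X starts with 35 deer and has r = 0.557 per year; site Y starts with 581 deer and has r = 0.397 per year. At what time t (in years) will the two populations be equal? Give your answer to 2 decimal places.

Set 35·e^(0.557t) = 581·e^(0.397t).
e^((0.557 − 0.397)t) = 581/35 → e^(0.16·t) = 16.6.
0.16·t = ln(16.6) = 2.8094, so t = 2.8094/0.16 = 17.559.

17.56 years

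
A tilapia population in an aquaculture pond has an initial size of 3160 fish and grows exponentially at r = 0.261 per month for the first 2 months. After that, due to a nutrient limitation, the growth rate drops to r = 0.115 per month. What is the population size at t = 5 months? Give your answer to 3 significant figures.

7520 fish

Phase 1: N(2) = 3160·e^(0.261×2) = 3160·e^0.522 = 5325.85.
Phase 2 runs for 5 − 2 = 3 months at r = 0.115.
N(5) = 5325.85·e^(0.115×3) = 5325.85·e^0.345 = 7520.04.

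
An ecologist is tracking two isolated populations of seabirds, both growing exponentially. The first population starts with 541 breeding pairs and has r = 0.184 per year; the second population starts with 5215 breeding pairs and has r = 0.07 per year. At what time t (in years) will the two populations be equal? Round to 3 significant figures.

Set 541·e^(0.184t) = 5215·e^(0.07t).
e^((0.184 − 0.07)t) = 5215/541 → e^(0.114·t) = 9.6396.
0.114·t = ln(9.6396) = 2.2659, so t = 2.2659/0.114 = 19.876.

19.9 years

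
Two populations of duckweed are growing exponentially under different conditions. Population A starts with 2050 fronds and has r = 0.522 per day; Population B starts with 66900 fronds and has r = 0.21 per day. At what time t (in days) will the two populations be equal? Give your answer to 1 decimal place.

11.2 days

Set 2050·e^(0.522t) = 66900·e^(0.21t).
e^((0.522 − 0.21)t) = 66900/2050 → e^(0.312·t) = 32.634.
0.312·t = ln(32.634) = 3.4854, so t = 3.4854/0.312 = 11.171.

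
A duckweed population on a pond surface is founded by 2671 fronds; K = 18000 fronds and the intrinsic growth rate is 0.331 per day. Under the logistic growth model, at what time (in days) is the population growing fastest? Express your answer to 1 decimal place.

Logistic growth is fastest at N = K/2 = 9000.
A = (K − N₀)/N₀ = 5.739. Set K/(1 + A·e^(−rt)) = K/2 → A·e^(−rt) = 1.
e^(−0.331t) = 1/5.739 = 0.174245, so t = ln(5.739)/0.331 = 1.7473/0.331 = 5.2788.

5.3 days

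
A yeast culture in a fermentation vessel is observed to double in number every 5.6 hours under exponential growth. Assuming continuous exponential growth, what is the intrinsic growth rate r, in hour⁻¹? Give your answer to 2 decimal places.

0.12 per hour

r = ln(2)/t_d = 0.6931/5.6 = 0.12378.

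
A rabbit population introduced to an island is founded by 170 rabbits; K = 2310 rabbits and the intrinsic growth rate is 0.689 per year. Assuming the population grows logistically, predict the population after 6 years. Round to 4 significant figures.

1922 rabbits

A = (K − N₀)/N₀ = (2310 − 170)/170 = 12.588.
N(t) = K/(1 + A·e^(−rt)) = 2310/(1 + 12.588×e^(−0.689×6)).
e^(−4.134) = 0.016019; denominator = 1 + 12.588×0.016019 = 1.2016.
N = 2310/1.2016 = 1922.36.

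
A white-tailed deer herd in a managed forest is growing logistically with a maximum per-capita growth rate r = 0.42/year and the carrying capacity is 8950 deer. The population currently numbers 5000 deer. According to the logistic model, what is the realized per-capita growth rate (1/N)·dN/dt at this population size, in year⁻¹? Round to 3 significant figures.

0.185 per year

(1/N)·dN/dt = r(1 − N/K) = 0.42 × (1 − 5000/8950).
= 0.42 × 0.44134 = 0.18536.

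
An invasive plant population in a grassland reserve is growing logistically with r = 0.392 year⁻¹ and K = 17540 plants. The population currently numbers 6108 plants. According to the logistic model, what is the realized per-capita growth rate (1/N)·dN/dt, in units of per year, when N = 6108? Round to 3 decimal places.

0.255 per year

(1/N)·dN/dt = r(1 − N/K) = 0.392 × (1 − 6108/17540).
= 0.392 × 0.65177 = 0.25549.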